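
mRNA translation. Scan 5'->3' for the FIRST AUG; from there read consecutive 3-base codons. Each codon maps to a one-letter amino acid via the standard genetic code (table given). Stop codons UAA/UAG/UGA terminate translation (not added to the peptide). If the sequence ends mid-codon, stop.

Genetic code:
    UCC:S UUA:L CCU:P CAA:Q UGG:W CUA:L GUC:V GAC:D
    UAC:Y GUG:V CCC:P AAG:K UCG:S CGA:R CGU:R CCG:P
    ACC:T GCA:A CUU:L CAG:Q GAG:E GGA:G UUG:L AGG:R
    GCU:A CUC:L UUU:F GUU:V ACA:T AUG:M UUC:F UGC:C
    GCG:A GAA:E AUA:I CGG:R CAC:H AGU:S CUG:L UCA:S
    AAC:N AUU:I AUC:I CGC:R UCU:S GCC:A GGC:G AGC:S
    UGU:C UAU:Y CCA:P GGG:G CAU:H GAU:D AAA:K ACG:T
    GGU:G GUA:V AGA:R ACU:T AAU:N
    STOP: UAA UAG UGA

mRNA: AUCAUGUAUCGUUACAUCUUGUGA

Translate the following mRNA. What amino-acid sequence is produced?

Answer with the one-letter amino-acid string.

Answer: MYRYIL

Derivation:
start AUG at pos 3
pos 3: AUG -> M; peptide=M
pos 6: UAU -> Y; peptide=MY
pos 9: CGU -> R; peptide=MYR
pos 12: UAC -> Y; peptide=MYRY
pos 15: AUC -> I; peptide=MYRYI
pos 18: UUG -> L; peptide=MYRYIL
pos 21: UGA -> STOP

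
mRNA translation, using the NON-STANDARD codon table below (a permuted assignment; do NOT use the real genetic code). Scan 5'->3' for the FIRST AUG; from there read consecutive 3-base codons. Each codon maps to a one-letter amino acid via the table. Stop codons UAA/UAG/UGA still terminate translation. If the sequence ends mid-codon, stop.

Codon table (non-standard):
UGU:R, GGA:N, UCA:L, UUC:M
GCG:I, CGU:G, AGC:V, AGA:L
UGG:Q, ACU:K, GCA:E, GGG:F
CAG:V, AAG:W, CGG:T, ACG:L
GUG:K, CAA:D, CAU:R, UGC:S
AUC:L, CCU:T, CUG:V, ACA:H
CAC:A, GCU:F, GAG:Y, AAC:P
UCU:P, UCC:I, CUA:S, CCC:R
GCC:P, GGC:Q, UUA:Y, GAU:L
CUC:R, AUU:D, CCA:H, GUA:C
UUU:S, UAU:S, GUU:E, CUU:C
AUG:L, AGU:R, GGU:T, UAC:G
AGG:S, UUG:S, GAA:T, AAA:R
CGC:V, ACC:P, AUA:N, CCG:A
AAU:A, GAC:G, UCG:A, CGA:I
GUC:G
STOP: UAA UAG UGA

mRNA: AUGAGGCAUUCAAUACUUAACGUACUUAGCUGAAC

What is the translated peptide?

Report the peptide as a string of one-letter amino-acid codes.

start AUG at pos 0
pos 0: AUG -> L; peptide=L
pos 3: AGG -> S; peptide=LS
pos 6: CAU -> R; peptide=LSR
pos 9: UCA -> L; peptide=LSRL
pos 12: AUA -> N; peptide=LSRLN
pos 15: CUU -> C; peptide=LSRLNC
pos 18: AAC -> P; peptide=LSRLNCP
pos 21: GUA -> C; peptide=LSRLNCPC
pos 24: CUU -> C; peptide=LSRLNCPCC
pos 27: AGC -> V; peptide=LSRLNCPCCV
pos 30: UGA -> STOP

Answer: LSRLNCPCCV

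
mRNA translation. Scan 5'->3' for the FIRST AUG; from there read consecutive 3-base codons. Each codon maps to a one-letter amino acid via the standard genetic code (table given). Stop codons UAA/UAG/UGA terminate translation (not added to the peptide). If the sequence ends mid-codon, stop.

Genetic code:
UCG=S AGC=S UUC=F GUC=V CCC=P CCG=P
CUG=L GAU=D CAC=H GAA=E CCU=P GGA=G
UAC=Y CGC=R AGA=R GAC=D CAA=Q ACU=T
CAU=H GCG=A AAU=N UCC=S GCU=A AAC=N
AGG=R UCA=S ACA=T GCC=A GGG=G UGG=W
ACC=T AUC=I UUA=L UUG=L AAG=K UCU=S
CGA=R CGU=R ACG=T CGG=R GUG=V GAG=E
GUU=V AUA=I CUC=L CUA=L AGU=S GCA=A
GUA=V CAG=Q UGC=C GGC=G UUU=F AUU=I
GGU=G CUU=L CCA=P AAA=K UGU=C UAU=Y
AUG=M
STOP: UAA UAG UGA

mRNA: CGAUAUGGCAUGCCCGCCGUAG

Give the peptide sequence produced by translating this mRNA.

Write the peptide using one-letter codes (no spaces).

Answer: MACPP

Derivation:
start AUG at pos 4
pos 4: AUG -> M; peptide=M
pos 7: GCA -> A; peptide=MA
pos 10: UGC -> C; peptide=MAC
pos 13: CCG -> P; peptide=MACP
pos 16: CCG -> P; peptide=MACPP
pos 19: UAG -> STOP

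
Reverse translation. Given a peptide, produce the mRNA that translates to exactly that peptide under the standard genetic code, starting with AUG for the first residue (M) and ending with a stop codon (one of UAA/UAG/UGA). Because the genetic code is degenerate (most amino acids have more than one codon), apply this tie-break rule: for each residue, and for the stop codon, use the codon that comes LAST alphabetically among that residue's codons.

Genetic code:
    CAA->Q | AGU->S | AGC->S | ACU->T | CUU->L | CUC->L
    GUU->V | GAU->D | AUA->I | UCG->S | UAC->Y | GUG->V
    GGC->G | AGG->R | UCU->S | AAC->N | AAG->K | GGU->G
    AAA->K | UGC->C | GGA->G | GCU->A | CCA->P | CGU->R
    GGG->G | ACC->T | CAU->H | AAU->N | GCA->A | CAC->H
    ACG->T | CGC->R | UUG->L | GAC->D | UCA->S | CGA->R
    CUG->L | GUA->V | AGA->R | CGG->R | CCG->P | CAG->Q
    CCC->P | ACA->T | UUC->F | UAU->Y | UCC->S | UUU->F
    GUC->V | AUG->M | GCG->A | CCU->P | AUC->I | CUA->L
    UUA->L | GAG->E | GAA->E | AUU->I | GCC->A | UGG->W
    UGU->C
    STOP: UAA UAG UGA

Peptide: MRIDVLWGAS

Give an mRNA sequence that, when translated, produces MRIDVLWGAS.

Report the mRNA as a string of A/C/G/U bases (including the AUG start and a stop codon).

residue 1: M -> AUG (start codon)
residue 2: R codons sorted = AGA,AGG,CGA,CGC,CGG,CGU -> pick last = CGU
residue 3: I codons sorted = AUA,AUC,AUU -> pick last = AUU
residue 4: D codons sorted = GAC,GAU -> pick last = GAU
residue 5: V codons sorted = GUA,GUC,GUG,GUU -> pick last = GUU
residue 6: L codons sorted = CUA,CUC,CUG,CUU,UUA,UUG -> pick last = UUG
residue 7: W -> UGG (only codon)
residue 8: G codons sorted = GGA,GGC,GGG,GGU -> pick last = GGU
residue 9: A codons sorted = GCA,GCC,GCG,GCU -> pick last = GCU
residue 10: S codons sorted = AGC,AGU,UCA,UCC,UCG,UCU -> pick last = UCU
terminator: stop codons sorted = UAA,UAG,UGA -> pick last = UGA

Answer: mRNA: AUGCGUAUUGAUGUUUUGUGGGGUGCUUCUUGA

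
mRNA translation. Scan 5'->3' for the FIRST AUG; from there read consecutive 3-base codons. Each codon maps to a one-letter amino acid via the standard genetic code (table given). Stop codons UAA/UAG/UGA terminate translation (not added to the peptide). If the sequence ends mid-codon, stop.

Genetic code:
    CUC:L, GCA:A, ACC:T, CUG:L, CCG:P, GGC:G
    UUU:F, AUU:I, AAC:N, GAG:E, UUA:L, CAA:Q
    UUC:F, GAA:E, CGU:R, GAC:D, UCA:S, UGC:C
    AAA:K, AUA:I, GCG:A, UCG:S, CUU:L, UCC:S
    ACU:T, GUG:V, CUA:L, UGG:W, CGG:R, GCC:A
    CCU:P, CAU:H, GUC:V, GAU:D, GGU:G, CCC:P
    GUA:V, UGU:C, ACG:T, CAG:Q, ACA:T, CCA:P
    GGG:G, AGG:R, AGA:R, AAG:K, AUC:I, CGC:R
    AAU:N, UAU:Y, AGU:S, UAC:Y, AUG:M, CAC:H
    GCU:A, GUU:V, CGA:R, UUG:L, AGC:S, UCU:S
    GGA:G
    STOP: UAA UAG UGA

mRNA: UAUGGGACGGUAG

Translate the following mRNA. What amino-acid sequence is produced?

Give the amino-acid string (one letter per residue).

Answer: MGR

Derivation:
start AUG at pos 1
pos 1: AUG -> M; peptide=M
pos 4: GGA -> G; peptide=MG
pos 7: CGG -> R; peptide=MGR
pos 10: UAG -> STOP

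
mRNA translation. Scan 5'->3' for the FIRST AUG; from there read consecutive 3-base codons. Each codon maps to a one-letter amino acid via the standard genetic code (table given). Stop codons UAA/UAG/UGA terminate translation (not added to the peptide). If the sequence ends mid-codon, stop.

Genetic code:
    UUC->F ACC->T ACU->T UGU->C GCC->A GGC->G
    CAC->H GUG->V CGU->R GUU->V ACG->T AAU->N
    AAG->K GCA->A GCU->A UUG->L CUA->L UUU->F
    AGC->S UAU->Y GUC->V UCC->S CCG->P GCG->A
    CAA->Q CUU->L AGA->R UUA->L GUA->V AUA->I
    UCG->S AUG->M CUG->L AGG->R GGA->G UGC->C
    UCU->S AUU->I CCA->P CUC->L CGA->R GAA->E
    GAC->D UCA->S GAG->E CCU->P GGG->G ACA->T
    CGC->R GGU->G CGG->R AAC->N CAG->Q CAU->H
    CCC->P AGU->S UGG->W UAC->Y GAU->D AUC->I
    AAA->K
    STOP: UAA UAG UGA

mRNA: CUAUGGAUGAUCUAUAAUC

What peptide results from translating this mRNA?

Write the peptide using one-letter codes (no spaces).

start AUG at pos 2
pos 2: AUG -> M; peptide=M
pos 5: GAU -> D; peptide=MD
pos 8: GAU -> D; peptide=MDD
pos 11: CUA -> L; peptide=MDDL
pos 14: UAA -> STOP

Answer: MDDL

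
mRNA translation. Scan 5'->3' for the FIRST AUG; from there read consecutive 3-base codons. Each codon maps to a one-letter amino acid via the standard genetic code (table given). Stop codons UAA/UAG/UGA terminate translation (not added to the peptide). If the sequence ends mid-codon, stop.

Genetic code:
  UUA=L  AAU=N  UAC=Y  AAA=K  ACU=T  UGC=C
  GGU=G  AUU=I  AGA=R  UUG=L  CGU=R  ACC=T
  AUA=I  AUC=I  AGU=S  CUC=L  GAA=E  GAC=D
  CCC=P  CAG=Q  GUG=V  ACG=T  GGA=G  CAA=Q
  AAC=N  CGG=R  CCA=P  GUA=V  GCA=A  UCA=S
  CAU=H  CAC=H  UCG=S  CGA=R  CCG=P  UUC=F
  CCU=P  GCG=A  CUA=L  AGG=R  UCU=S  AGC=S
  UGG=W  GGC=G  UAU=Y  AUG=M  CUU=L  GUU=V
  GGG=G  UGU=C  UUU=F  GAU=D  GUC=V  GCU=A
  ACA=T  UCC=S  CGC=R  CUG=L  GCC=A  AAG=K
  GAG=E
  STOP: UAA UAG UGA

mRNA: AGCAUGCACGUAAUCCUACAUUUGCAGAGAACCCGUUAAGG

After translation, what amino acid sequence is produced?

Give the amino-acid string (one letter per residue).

Answer: MHVILHLQRTR

Derivation:
start AUG at pos 3
pos 3: AUG -> M; peptide=M
pos 6: CAC -> H; peptide=MH
pos 9: GUA -> V; peptide=MHV
pos 12: AUC -> I; peptide=MHVI
pos 15: CUA -> L; peptide=MHVIL
pos 18: CAU -> H; peptide=MHVILH
pos 21: UUG -> L; peptide=MHVILHL
pos 24: CAG -> Q; peptide=MHVILHLQ
pos 27: AGA -> R; peptide=MHVILHLQR
pos 30: ACC -> T; peptide=MHVILHLQRT
pos 33: CGU -> R; peptide=MHVILHLQRTR
pos 36: UAA -> STOP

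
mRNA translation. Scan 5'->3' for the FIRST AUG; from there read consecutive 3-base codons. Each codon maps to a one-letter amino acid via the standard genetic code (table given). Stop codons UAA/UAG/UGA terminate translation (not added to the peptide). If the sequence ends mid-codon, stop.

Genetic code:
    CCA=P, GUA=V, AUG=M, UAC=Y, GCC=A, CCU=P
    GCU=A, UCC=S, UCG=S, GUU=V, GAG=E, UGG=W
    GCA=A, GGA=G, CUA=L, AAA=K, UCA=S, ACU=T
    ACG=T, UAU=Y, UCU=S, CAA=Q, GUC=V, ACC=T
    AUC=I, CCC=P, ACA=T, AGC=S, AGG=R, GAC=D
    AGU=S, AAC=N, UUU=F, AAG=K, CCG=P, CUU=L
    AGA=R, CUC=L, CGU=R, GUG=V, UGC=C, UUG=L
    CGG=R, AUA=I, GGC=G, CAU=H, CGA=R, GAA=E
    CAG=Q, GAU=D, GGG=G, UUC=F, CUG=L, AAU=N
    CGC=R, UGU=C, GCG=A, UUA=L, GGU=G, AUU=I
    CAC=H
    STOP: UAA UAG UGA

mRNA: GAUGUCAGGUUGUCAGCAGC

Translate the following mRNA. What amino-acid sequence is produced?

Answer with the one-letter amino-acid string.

Answer: MSGCQQ

Derivation:
start AUG at pos 1
pos 1: AUG -> M; peptide=M
pos 4: UCA -> S; peptide=MS
pos 7: GGU -> G; peptide=MSG
pos 10: UGU -> C; peptide=MSGC
pos 13: CAG -> Q; peptide=MSGCQ
pos 16: CAG -> Q; peptide=MSGCQQ
pos 19: only 1 nt remain (<3), stop (end of mRNA)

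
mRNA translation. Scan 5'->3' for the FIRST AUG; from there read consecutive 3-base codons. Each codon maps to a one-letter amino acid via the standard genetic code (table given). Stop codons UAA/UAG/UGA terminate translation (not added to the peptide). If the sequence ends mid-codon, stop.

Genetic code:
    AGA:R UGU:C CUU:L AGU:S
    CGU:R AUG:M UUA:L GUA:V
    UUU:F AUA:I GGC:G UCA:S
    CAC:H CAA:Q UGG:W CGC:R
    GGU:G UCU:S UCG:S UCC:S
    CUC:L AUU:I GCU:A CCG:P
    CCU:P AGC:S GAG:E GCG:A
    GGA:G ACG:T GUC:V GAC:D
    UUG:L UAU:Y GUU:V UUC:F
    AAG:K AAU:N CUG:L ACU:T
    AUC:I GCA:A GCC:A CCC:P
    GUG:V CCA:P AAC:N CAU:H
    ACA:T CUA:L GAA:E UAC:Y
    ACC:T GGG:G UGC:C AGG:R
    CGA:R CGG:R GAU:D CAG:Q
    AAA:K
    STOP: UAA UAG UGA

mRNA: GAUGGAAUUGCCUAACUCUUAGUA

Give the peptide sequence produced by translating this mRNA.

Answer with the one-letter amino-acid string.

Answer: MELPNS

Derivation:
start AUG at pos 1
pos 1: AUG -> M; peptide=M
pos 4: GAA -> E; peptide=ME
pos 7: UUG -> L; peptide=MEL
pos 10: CCU -> P; peptide=MELP
pos 13: AAC -> N; peptide=MELPN
pos 16: UCU -> S; peptide=MELPNS
pos 19: UAG -> STOP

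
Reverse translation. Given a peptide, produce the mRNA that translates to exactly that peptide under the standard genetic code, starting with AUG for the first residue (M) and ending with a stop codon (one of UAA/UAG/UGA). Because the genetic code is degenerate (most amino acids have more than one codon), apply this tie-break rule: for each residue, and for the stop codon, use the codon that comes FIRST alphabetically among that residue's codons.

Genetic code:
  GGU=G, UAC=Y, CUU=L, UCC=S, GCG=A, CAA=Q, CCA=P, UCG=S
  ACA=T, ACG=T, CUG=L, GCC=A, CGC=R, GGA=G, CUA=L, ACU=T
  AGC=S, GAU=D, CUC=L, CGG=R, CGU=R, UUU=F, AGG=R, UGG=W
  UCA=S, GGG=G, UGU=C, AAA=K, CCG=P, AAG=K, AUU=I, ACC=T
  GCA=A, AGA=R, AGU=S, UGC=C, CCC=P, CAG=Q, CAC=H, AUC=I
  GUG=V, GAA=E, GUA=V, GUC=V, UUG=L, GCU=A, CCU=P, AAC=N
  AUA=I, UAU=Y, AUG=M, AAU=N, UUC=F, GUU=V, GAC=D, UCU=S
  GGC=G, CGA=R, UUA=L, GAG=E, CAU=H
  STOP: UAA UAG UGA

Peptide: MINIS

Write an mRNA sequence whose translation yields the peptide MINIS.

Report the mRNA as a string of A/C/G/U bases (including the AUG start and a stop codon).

Answer: mRNA: AUGAUAAACAUAAGCUAA

Derivation:
residue 1: M -> AUG (start codon)
residue 2: I codons sorted = AUA,AUC,AUU -> pick first = AUA
residue 3: N codons sorted = AAC,AAU -> pick first = AAC
residue 4: I codons sorted = AUA,AUC,AUU -> pick first = AUA
residue 5: S codons sorted = AGC,AGU,UCA,UCC,UCG,UCU -> pick first = AGC
terminator: stop codons sorted = UAA,UAG,UGA -> pick first = UAA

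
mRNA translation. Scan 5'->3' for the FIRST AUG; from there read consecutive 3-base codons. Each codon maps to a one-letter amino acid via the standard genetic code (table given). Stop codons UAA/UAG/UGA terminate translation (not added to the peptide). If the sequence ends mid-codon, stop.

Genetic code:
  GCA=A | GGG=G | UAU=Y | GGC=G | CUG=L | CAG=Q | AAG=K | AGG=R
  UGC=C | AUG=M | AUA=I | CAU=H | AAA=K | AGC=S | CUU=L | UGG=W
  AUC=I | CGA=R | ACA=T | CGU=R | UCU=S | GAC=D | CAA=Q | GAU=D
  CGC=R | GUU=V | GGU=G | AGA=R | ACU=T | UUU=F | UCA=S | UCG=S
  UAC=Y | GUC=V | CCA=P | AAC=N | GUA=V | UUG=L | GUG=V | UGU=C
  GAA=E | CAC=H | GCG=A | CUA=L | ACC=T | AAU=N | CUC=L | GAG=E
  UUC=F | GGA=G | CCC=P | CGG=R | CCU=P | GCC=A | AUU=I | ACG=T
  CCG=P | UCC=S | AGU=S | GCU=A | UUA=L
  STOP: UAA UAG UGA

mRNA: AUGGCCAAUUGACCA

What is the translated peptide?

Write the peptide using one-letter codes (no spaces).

Answer: MAN

Derivation:
start AUG at pos 0
pos 0: AUG -> M; peptide=M
pos 3: GCC -> A; peptide=MA
pos 6: AAU -> N; peptide=MAN
pos 9: UGA -> STOP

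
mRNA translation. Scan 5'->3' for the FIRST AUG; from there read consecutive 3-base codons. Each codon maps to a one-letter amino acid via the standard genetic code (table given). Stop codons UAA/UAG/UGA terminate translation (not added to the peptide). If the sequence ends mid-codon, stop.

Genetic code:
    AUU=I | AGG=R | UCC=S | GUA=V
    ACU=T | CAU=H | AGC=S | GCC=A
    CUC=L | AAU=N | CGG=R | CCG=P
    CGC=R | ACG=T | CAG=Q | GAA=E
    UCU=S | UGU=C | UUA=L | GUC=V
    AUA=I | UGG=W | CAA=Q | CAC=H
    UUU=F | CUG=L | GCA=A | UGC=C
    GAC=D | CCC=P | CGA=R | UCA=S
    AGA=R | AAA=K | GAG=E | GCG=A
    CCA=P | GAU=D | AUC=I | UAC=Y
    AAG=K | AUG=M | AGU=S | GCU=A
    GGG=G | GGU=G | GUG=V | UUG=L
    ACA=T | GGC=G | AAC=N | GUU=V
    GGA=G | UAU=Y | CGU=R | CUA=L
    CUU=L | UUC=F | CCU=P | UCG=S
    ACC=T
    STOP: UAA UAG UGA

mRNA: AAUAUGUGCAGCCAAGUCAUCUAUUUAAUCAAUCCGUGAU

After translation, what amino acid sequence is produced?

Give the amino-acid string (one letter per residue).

Answer: MCSQVIYLINP

Derivation:
start AUG at pos 3
pos 3: AUG -> M; peptide=M
pos 6: UGC -> C; peptide=MC
pos 9: AGC -> S; peptide=MCS
pos 12: CAA -> Q; peptide=MCSQ
pos 15: GUC -> V; peptide=MCSQV
pos 18: AUC -> I; peptide=MCSQVI
pos 21: UAU -> Y; peptide=MCSQVIY
pos 24: UUA -> L; peptide=MCSQVIYL
pos 27: AUC -> I; peptide=MCSQVIYLI
pos 30: AAU -> N; peptide=MCSQVIYLIN
pos 33: CCG -> P; peptide=MCSQVIYLINP
pos 36: UGA -> STOP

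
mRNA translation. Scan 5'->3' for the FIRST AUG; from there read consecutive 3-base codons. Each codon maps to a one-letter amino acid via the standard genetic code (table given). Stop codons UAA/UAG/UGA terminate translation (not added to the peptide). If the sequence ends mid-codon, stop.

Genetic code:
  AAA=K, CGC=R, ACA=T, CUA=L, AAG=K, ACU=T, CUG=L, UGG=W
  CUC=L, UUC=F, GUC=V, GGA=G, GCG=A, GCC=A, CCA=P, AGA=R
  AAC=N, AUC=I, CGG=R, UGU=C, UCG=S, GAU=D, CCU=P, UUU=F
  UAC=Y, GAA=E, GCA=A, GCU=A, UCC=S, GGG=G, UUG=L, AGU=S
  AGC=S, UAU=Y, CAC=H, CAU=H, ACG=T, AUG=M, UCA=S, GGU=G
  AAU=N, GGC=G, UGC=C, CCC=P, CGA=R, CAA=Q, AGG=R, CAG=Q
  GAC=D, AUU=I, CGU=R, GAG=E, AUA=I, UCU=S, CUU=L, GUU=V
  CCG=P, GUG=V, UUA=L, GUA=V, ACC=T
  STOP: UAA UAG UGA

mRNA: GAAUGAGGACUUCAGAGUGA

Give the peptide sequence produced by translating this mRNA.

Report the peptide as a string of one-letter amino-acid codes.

start AUG at pos 2
pos 2: AUG -> M; peptide=M
pos 5: AGG -> R; peptide=MR
pos 8: ACU -> T; peptide=MRT
pos 11: UCA -> S; peptide=MRTS
pos 14: GAG -> E; peptide=MRTSE
pos 17: UGA -> STOP

Answer: MRTSE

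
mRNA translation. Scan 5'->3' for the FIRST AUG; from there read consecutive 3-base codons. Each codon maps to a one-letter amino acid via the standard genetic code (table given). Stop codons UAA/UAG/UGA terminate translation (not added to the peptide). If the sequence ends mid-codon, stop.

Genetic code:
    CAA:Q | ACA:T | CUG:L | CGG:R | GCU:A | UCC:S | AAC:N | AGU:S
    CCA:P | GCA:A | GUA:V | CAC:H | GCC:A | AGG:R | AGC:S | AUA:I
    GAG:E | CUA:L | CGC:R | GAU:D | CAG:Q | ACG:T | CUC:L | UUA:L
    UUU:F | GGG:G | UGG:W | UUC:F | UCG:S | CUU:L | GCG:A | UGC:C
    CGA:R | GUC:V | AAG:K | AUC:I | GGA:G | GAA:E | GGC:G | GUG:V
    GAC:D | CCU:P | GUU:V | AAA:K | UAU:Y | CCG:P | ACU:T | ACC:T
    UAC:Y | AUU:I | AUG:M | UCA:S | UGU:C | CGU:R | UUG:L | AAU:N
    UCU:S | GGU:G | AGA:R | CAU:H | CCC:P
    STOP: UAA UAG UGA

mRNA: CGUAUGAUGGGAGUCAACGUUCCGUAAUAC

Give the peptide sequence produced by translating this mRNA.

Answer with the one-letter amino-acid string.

Answer: MMGVNVP

Derivation:
start AUG at pos 3
pos 3: AUG -> M; peptide=M
pos 6: AUG -> M; peptide=MM
pos 9: GGA -> G; peptide=MMG
pos 12: GUC -> V; peptide=MMGV
pos 15: AAC -> N; peptide=MMGVN
pos 18: GUU -> V; peptide=MMGVNV
pos 21: CCG -> P; peptide=MMGVNVP
pos 24: UAA -> STOP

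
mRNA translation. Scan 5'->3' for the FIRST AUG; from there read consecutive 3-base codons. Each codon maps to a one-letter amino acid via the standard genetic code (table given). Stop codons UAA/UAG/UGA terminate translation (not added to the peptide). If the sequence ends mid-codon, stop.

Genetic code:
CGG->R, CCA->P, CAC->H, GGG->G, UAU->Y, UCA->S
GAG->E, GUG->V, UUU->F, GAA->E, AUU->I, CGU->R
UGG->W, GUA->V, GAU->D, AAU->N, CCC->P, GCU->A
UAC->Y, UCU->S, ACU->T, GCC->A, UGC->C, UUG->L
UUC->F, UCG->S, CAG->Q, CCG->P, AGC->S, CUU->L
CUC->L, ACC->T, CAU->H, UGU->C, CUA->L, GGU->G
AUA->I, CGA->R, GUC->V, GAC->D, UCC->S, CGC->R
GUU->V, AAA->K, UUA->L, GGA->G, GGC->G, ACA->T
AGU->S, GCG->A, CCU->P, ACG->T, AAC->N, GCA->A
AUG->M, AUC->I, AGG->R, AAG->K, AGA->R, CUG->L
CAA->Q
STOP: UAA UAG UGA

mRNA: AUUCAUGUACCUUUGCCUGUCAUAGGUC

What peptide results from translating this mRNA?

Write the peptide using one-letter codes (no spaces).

Answer: MYLCLS

Derivation:
start AUG at pos 4
pos 4: AUG -> M; peptide=M
pos 7: UAC -> Y; peptide=MY
pos 10: CUU -> L; peptide=MYL
pos 13: UGC -> C; peptide=MYLC
pos 16: CUG -> L; peptide=MYLCL
pos 19: UCA -> S; peptide=MYLCLS
pos 22: UAG -> STOP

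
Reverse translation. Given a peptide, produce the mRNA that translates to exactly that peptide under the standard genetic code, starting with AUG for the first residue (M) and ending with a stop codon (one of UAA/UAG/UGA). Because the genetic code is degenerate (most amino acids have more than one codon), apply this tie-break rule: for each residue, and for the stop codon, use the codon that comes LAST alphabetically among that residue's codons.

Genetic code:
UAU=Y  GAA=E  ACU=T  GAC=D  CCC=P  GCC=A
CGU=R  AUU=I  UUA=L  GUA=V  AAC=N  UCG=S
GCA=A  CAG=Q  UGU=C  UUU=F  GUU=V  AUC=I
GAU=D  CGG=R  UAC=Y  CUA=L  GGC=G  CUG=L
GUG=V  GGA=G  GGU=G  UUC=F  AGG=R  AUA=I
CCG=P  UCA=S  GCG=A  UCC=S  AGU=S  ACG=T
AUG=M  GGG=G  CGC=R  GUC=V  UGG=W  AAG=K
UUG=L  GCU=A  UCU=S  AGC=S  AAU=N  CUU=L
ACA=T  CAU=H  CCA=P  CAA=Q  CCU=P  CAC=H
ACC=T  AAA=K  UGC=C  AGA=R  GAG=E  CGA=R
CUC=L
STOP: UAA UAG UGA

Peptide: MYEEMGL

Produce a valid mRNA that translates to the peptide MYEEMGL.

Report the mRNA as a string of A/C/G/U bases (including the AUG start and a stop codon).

Answer: mRNA: AUGUAUGAGGAGAUGGGUUUGUGA

Derivation:
residue 1: M -> AUG (start codon)
residue 2: Y codons sorted = UAC,UAU -> pick last = UAU
residue 3: E codons sorted = GAA,GAG -> pick last = GAG
residue 4: E codons sorted = GAA,GAG -> pick last = GAG
residue 5: M -> AUG (only codon)
residue 6: G codons sorted = GGA,GGC,GGG,GGU -> pick last = GGU
residue 7: L codons sorted = CUA,CUC,CUG,CUU,UUA,UUG -> pick last = UUG
terminator: stop codons sorted = UAA,UAG,UGA -> pick last = UGA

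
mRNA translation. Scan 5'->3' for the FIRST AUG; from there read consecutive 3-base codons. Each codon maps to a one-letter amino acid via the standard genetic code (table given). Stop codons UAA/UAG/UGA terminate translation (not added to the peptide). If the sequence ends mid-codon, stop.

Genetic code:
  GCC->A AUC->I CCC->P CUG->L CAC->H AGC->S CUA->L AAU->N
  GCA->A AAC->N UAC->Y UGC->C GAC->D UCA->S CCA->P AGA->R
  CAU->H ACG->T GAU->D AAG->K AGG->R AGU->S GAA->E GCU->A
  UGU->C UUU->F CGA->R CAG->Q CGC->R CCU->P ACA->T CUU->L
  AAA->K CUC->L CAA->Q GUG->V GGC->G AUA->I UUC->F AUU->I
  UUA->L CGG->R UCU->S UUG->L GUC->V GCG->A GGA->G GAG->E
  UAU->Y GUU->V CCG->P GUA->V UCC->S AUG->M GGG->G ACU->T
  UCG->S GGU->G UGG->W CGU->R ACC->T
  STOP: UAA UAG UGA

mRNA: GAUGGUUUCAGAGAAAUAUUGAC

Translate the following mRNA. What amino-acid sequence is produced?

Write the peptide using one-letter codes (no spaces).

start AUG at pos 1
pos 1: AUG -> M; peptide=M
pos 4: GUU -> V; peptide=MV
pos 7: UCA -> S; peptide=MVS
pos 10: GAG -> E; peptide=MVSE
pos 13: AAA -> K; peptide=MVSEK
pos 16: UAU -> Y; peptide=MVSEKY
pos 19: UGA -> STOP

Answer: MVSEKY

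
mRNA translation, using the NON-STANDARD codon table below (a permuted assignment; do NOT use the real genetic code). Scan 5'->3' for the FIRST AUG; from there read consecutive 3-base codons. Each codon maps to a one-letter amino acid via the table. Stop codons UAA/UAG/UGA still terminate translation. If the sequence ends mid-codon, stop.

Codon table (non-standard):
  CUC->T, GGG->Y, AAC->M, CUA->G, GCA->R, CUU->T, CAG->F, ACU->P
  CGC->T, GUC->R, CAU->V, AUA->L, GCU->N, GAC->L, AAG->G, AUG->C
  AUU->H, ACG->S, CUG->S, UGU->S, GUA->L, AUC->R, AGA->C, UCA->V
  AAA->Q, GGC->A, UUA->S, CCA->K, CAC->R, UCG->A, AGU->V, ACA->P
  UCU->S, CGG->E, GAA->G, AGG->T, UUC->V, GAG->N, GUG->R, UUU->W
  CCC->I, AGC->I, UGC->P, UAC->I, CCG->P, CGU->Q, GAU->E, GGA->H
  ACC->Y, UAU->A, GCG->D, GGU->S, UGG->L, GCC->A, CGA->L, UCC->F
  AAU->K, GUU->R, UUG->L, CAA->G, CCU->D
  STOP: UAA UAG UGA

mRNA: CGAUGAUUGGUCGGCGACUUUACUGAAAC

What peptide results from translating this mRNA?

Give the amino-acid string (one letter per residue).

Answer: CHSELTI

Derivation:
start AUG at pos 2
pos 2: AUG -> C; peptide=C
pos 5: AUU -> H; peptide=CH
pos 8: GGU -> S; peptide=CHS
pos 11: CGG -> E; peptide=CHSE
pos 14: CGA -> L; peptide=CHSEL
pos 17: CUU -> T; peptide=CHSELT
pos 20: UAC -> I; peptide=CHSELTI
pos 23: UGA -> STOP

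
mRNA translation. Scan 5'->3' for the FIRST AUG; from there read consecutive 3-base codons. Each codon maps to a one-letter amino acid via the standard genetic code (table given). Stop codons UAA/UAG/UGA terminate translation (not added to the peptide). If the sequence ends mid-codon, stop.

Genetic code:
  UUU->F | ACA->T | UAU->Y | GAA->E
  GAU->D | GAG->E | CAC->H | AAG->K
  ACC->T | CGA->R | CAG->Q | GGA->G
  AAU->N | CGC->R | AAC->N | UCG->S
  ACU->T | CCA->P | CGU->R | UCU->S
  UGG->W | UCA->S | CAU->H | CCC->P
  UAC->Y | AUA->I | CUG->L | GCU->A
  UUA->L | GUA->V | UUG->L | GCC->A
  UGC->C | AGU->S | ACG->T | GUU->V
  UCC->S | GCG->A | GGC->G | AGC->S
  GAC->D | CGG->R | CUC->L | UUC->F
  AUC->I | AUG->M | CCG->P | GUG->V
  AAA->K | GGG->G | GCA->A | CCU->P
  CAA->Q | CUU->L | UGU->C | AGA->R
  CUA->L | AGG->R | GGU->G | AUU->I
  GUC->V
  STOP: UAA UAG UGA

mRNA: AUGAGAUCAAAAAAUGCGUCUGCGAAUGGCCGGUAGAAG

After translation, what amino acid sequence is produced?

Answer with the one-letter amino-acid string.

Answer: MRSKNASANGR

Derivation:
start AUG at pos 0
pos 0: AUG -> M; peptide=M
pos 3: AGA -> R; peptide=MR
pos 6: UCA -> S; peptide=MRS
pos 9: AAA -> K; peptide=MRSK
pos 12: AAU -> N; peptide=MRSKN
pos 15: GCG -> A; peptide=MRSKNA
pos 18: UCU -> S; peptide=MRSKNAS
pos 21: GCG -> A; peptide=MRSKNASA
pos 24: AAU -> N; peptide=MRSKNASAN
pos 27: GGC -> G; peptide=MRSKNASANG
pos 30: CGG -> R; peptide=MRSKNASANGR
pos 33: UAG -> STOP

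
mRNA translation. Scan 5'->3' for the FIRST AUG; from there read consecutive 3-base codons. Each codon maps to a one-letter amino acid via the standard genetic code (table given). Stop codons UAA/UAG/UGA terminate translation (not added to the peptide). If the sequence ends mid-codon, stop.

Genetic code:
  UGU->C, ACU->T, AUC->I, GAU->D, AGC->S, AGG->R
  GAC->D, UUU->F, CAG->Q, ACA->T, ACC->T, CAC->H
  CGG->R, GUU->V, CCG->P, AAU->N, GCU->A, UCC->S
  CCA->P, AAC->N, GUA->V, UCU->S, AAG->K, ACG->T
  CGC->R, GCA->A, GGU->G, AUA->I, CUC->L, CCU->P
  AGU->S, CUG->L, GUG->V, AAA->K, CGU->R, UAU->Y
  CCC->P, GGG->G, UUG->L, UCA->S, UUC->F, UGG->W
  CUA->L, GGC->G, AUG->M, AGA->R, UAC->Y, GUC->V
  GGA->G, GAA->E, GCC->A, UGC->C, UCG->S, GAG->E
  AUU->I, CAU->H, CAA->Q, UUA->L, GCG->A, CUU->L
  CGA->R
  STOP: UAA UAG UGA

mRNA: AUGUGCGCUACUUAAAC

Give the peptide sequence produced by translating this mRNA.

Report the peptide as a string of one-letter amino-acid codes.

start AUG at pos 0
pos 0: AUG -> M; peptide=M
pos 3: UGC -> C; peptide=MC
pos 6: GCU -> A; peptide=MCA
pos 9: ACU -> T; peptide=MCAT
pos 12: UAA -> STOP

Answer: MCAT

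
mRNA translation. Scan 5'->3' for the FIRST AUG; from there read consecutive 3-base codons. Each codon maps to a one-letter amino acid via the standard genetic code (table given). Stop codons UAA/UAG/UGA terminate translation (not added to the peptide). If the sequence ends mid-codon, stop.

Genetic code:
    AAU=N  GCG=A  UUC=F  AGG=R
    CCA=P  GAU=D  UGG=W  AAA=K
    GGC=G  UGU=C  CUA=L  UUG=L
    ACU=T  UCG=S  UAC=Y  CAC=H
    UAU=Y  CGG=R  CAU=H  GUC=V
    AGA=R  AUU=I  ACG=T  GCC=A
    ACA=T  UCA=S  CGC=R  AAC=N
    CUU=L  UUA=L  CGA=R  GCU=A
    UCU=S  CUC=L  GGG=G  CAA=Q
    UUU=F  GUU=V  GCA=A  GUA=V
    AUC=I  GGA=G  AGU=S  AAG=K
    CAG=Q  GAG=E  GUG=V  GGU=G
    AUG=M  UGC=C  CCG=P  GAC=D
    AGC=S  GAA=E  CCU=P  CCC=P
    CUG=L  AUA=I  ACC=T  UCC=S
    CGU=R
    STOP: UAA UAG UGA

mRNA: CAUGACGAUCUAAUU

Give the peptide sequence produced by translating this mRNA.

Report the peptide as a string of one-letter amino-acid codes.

start AUG at pos 1
pos 1: AUG -> M; peptide=M
pos 4: ACG -> T; peptide=MT
pos 7: AUC -> I; peptide=MTI
pos 10: UAA -> STOP

Answer: MTI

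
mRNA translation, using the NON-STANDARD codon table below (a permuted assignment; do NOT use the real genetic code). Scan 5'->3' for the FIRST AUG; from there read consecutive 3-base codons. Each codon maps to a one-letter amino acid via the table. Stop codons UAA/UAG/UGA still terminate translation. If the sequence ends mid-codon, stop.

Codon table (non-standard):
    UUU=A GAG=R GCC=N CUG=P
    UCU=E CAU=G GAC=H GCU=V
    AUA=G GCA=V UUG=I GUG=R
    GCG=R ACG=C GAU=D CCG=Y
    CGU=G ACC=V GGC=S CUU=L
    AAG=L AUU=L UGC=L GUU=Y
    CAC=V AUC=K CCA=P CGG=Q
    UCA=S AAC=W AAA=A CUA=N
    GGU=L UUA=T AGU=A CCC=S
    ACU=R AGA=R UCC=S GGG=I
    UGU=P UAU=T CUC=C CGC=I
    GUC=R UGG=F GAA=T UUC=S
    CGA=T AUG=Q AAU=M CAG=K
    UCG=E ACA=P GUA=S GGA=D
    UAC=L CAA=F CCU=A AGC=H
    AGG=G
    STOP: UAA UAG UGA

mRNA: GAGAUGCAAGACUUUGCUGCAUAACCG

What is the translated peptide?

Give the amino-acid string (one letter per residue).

start AUG at pos 3
pos 3: AUG -> Q; peptide=Q
pos 6: CAA -> F; peptide=QF
pos 9: GAC -> H; peptide=QFH
pos 12: UUU -> A; peptide=QFHA
pos 15: GCU -> V; peptide=QFHAV
pos 18: GCA -> V; peptide=QFHAVV
pos 21: UAA -> STOP

Answer: QFHAVV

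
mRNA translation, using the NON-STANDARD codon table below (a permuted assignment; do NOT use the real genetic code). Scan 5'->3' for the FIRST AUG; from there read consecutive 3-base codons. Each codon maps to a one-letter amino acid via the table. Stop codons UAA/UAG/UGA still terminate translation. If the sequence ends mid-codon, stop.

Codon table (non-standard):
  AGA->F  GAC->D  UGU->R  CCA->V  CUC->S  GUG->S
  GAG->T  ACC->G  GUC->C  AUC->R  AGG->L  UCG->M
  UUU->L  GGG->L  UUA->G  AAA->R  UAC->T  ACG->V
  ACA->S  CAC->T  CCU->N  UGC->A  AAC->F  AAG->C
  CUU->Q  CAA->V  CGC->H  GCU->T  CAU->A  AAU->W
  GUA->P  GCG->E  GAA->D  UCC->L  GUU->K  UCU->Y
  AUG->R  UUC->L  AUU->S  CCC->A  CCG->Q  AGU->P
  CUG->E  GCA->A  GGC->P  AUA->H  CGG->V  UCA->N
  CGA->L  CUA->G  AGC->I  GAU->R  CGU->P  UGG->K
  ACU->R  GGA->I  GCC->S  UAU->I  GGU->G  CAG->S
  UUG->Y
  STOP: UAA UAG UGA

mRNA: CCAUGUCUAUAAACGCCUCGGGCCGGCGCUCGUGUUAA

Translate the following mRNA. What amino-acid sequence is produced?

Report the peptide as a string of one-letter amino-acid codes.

start AUG at pos 2
pos 2: AUG -> R; peptide=R
pos 5: UCU -> Y; peptide=RY
pos 8: AUA -> H; peptide=RYH
pos 11: AAC -> F; peptide=RYHF
pos 14: GCC -> S; peptide=RYHFS
pos 17: UCG -> M; peptide=RYHFSM
pos 20: GGC -> P; peptide=RYHFSMP
pos 23: CGG -> V; peptide=RYHFSMPV
pos 26: CGC -> H; peptide=RYHFSMPVH
pos 29: UCG -> M; peptide=RYHFSMPVHM
pos 32: UGU -> R; peptide=RYHFSMPVHMR
pos 35: UAA -> STOP

Answer: RYHFSMPVHMR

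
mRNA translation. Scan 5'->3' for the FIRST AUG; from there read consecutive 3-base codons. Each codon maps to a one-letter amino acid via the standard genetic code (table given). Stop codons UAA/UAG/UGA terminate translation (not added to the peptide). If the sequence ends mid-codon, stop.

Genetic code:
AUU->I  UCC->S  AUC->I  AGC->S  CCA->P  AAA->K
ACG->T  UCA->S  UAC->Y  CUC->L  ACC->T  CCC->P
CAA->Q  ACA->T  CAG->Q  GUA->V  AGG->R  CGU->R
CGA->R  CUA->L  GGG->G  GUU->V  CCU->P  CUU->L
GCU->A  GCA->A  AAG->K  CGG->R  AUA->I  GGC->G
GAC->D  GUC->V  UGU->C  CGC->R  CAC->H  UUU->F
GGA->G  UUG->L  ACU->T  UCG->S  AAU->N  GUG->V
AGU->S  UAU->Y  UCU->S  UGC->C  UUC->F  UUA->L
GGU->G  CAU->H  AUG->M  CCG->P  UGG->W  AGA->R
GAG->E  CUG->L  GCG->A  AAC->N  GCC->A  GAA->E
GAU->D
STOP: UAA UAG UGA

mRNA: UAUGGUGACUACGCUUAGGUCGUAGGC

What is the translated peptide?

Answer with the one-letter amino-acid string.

Answer: MVTTLRS

Derivation:
start AUG at pos 1
pos 1: AUG -> M; peptide=M
pos 4: GUG -> V; peptide=MV
pos 7: ACU -> T; peptide=MVT
pos 10: ACG -> T; peptide=MVTT
pos 13: CUU -> L; peptide=MVTTL
pos 16: AGG -> R; peptide=MVTTLR
pos 19: UCG -> S; peptide=MVTTLRS
pos 22: UAG -> STOP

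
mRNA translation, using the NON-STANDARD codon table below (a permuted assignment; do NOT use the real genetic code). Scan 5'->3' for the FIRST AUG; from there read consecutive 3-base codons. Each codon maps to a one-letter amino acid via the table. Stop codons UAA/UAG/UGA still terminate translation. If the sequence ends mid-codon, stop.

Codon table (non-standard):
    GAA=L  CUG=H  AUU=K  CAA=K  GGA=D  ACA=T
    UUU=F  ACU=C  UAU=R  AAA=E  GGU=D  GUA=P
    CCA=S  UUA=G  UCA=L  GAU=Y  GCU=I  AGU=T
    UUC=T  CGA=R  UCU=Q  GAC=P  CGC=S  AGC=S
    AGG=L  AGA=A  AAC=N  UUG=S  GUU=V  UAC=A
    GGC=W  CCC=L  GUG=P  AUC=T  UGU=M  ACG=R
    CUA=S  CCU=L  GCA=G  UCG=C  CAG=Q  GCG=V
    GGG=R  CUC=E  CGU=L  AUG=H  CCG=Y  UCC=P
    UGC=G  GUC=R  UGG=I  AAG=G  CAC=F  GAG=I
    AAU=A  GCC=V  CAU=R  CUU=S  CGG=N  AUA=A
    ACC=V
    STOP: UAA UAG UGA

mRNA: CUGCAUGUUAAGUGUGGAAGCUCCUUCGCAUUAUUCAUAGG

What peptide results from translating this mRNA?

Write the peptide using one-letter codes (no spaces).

start AUG at pos 4
pos 4: AUG -> H; peptide=H
pos 7: UUA -> G; peptide=HG
pos 10: AGU -> T; peptide=HGT
pos 13: GUG -> P; peptide=HGTP
pos 16: GAA -> L; peptide=HGTPL
pos 19: GCU -> I; peptide=HGTPLI
pos 22: CCU -> L; peptide=HGTPLIL
pos 25: UCG -> C; peptide=HGTPLILC
pos 28: CAU -> R; peptide=HGTPLILCR
pos 31: UAU -> R; peptide=HGTPLILCRR
pos 34: UCA -> L; peptide=HGTPLILCRRL
pos 37: UAG -> STOP

Answer: HGTPLILCRRL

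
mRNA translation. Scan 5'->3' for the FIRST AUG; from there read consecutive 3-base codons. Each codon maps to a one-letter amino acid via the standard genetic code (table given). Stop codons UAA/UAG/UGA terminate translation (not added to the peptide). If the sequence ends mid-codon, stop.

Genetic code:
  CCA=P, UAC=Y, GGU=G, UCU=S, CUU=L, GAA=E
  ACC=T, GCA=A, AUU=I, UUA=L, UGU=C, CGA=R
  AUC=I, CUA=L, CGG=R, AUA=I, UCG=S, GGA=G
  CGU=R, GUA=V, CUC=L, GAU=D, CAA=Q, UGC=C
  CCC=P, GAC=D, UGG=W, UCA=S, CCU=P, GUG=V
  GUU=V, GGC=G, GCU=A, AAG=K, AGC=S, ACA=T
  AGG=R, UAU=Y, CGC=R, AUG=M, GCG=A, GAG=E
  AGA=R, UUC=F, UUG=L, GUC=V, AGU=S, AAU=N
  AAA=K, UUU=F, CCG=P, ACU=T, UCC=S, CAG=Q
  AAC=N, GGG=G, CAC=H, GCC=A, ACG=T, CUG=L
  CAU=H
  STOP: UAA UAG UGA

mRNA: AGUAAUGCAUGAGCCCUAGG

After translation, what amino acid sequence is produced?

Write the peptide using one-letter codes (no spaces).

start AUG at pos 4
pos 4: AUG -> M; peptide=M
pos 7: CAU -> H; peptide=MH
pos 10: GAG -> E; peptide=MHE
pos 13: CCC -> P; peptide=MHEP
pos 16: UAG -> STOP

Answer: MHEP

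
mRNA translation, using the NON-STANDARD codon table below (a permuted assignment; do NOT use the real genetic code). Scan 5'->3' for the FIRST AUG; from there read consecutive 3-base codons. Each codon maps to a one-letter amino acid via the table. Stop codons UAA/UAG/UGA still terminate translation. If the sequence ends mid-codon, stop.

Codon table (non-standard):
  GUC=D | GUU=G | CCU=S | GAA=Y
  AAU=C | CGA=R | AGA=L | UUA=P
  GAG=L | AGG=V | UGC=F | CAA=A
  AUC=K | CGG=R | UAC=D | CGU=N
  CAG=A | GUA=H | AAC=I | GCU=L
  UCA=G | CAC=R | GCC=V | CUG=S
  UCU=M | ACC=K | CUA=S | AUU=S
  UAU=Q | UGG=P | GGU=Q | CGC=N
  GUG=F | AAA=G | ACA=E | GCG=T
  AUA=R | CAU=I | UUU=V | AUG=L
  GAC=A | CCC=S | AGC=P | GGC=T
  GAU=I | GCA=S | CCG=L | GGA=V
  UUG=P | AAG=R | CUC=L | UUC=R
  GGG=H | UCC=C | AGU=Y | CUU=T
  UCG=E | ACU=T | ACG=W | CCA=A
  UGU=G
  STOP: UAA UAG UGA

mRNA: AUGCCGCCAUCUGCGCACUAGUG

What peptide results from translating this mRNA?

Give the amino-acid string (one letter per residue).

start AUG at pos 0
pos 0: AUG -> L; peptide=L
pos 3: CCG -> L; peptide=LL
pos 6: CCA -> A; peptide=LLA
pos 9: UCU -> M; peptide=LLAM
pos 12: GCG -> T; peptide=LLAMT
pos 15: CAC -> R; peptide=LLAMTR
pos 18: UAG -> STOP

Answer: LLAMTR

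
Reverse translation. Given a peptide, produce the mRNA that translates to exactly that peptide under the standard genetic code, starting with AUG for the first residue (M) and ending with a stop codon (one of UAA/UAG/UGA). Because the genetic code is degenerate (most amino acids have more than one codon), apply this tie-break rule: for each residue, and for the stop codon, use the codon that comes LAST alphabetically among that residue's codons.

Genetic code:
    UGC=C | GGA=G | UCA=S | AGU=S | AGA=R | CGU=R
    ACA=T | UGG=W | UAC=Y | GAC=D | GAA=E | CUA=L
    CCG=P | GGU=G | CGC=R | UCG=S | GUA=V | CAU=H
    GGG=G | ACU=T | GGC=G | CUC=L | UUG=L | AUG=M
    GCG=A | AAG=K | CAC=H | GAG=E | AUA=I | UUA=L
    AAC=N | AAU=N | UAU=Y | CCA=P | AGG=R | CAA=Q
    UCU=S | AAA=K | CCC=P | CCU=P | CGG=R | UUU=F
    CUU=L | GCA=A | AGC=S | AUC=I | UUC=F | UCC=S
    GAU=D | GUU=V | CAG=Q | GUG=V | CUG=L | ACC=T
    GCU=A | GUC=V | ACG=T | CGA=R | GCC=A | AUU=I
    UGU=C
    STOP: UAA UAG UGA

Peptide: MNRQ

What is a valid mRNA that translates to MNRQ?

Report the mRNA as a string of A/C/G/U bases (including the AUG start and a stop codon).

residue 1: M -> AUG (start codon)
residue 2: N codons sorted = AAC,AAU -> pick last = AAU
residue 3: R codons sorted = AGA,AGG,CGA,CGC,CGG,CGU -> pick last = CGU
residue 4: Q codons sorted = CAA,CAG -> pick last = CAG
terminator: stop codons sorted = UAA,UAG,UGA -> pick last = UGA

Answer: mRNA: AUGAAUCGUCAGUGA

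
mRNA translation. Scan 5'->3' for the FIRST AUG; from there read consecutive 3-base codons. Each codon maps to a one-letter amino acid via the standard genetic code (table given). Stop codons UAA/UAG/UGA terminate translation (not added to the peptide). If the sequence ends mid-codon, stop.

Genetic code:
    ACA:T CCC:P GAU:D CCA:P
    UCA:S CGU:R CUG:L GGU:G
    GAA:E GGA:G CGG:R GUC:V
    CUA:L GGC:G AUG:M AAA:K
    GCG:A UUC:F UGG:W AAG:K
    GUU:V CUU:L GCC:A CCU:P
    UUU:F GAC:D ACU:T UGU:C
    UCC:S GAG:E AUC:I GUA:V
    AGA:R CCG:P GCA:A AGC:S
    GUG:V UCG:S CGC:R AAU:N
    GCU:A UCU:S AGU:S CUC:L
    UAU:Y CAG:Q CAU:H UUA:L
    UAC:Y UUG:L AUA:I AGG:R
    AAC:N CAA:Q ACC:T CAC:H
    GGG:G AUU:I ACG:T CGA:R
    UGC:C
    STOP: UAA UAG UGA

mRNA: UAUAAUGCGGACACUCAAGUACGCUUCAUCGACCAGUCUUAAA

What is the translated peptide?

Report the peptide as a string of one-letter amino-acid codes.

start AUG at pos 4
pos 4: AUG -> M; peptide=M
pos 7: CGG -> R; peptide=MR
pos 10: ACA -> T; peptide=MRT
pos 13: CUC -> L; peptide=MRTL
pos 16: AAG -> K; peptide=MRTLK
pos 19: UAC -> Y; peptide=MRTLKY
pos 22: GCU -> A; peptide=MRTLKYA
pos 25: UCA -> S; peptide=MRTLKYAS
pos 28: UCG -> S; peptide=MRTLKYASS
pos 31: ACC -> T; peptide=MRTLKYASST
pos 34: AGU -> S; peptide=MRTLKYASSTS
pos 37: CUU -> L; peptide=MRTLKYASSTSL
pos 40: AAA -> K; peptide=MRTLKYASSTSLK
pos 43: only 0 nt remain (<3), stop (end of mRNA)

Answer: MRTLKYASSTSLK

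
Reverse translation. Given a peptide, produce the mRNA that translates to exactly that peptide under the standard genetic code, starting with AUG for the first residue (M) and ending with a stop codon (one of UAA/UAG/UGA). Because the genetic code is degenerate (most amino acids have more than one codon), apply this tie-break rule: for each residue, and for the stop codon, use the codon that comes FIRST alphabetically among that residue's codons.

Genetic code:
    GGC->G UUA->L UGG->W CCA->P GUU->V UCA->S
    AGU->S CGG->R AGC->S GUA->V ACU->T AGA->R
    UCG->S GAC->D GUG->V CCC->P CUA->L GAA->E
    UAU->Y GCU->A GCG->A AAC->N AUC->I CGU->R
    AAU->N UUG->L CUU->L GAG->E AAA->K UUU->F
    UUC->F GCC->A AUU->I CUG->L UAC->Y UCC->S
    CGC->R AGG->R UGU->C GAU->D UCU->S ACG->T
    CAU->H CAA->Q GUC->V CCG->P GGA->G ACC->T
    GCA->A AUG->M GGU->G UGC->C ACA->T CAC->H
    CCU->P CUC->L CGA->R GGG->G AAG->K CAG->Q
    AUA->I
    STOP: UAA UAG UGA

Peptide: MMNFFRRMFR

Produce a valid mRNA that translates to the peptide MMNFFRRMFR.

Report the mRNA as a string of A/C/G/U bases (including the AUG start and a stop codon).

residue 1: M -> AUG (start codon)
residue 2: M -> AUG (only codon)
residue 3: N codons sorted = AAC,AAU -> pick first = AAC
residue 4: F codons sorted = UUC,UUU -> pick first = UUC
residue 5: F codons sorted = UUC,UUU -> pick first = UUC
residue 6: R codons sorted = AGA,AGG,CGA,CGC,CGG,CGU -> pick first = AGA
residue 7: R codons sorted = AGA,AGG,CGA,CGC,CGG,CGU -> pick first = AGA
residue 8: M -> AUG (only codon)
residue 9: F codons sorted = UUC,UUU -> pick first = UUC
residue 10: R codons sorted = AGA,AGG,CGA,CGC,CGG,CGU -> pick first = AGA
terminator: stop codons sorted = UAA,UAG,UGA -> pick first = UAA

Answer: mRNA: AUGAUGAACUUCUUCAGAAGAAUGUUCAGAUAA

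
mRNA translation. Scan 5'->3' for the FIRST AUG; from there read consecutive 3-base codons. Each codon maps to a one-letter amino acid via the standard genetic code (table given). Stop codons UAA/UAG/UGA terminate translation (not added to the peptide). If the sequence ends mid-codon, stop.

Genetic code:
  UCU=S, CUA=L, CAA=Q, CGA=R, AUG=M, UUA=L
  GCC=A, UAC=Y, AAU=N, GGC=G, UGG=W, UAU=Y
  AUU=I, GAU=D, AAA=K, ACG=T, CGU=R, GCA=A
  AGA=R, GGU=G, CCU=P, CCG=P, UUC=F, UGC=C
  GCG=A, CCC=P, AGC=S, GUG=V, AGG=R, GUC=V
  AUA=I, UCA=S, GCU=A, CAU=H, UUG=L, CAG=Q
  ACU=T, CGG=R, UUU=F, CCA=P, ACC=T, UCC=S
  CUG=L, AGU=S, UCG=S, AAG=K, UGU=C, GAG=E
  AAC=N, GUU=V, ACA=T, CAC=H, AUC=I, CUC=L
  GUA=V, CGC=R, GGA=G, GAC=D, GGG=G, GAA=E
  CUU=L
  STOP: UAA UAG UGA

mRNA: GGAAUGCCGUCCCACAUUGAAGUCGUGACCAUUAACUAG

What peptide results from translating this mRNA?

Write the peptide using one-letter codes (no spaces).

start AUG at pos 3
pos 3: AUG -> M; peptide=M
pos 6: CCG -> P; peptide=MP
pos 9: UCC -> S; peptide=MPS
pos 12: CAC -> H; peptide=MPSH
pos 15: AUU -> I; peptide=MPSHI
pos 18: GAA -> E; peptide=MPSHIE
pos 21: GUC -> V; peptide=MPSHIEV
pos 24: GUG -> V; peptide=MPSHIEVV
pos 27: ACC -> T; peptide=MPSHIEVVT
pos 30: AUU -> I; peptide=MPSHIEVVTI
pos 33: AAC -> N; peptide=MPSHIEVVTIN
pos 36: UAG -> STOP

Answer: MPSHIEVVTIN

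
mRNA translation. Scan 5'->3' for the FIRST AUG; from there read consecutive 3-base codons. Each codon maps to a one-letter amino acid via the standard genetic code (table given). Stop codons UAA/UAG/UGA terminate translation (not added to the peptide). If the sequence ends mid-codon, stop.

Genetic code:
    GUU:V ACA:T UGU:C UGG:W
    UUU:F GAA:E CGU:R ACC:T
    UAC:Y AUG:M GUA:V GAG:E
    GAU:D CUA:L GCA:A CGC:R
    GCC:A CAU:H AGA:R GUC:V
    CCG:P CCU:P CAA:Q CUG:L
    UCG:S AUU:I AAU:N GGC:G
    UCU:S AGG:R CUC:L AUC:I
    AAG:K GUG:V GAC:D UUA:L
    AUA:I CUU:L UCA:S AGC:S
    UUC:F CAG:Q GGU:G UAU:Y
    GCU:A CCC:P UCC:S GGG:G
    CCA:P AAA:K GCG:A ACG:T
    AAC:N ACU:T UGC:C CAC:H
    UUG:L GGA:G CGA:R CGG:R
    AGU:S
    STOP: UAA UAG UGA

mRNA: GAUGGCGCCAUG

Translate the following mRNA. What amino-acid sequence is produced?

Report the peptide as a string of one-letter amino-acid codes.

start AUG at pos 1
pos 1: AUG -> M; peptide=M
pos 4: GCG -> A; peptide=MA
pos 7: CCA -> P; peptide=MAP
pos 10: only 2 nt remain (<3), stop (end of mRNA)

Answer: MAP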